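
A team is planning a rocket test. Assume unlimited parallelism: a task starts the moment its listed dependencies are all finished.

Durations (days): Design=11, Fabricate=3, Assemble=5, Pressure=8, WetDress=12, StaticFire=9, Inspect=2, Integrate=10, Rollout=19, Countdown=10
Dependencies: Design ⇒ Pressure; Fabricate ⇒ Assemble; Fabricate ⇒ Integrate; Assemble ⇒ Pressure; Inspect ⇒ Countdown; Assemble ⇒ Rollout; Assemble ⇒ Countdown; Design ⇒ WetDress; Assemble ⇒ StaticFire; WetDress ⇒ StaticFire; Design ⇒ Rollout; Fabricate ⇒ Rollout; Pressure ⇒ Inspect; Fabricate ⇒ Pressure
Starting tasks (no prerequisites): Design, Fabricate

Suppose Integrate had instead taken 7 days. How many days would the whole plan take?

Baseline: Design→WetDress→StaticFire = 11+12+9 = 32 → 32 days.
The longest path through Integrate is only 13 days, so Integrate has float 19.
No other chain overtakes it, so the finish is 32 days.

32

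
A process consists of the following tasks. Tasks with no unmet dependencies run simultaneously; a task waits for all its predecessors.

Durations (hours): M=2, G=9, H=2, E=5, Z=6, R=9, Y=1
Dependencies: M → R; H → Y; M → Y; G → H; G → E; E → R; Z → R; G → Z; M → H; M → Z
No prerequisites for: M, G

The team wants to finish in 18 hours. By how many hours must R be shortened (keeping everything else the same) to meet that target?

6

Current finish: 24 hours; target: 18.
R is on every critical path, so each hour cut from R cuts the finish by one (this holds down to a finish of 16).
Need 24 − 18 = 6 hours off R → R becomes 3 hours, finish becomes 18.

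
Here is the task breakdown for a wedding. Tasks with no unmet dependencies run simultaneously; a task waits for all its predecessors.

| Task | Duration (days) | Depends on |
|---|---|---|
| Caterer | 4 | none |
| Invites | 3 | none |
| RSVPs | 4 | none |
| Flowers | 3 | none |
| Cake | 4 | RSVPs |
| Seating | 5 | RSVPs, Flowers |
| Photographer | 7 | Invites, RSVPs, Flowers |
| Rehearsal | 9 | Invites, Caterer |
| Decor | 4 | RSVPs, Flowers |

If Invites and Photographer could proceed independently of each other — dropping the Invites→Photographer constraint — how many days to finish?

Original critical path: Caterer→Rehearsal = 4+9 = 13 ⇒ 13 days.
Dropping Invites→Photographer doesn't change Photographer's earliest start (4); another predecessor still binds.
New critical path: Caterer→Rehearsal = 4+9 = 13 ⇒ 13 days.

13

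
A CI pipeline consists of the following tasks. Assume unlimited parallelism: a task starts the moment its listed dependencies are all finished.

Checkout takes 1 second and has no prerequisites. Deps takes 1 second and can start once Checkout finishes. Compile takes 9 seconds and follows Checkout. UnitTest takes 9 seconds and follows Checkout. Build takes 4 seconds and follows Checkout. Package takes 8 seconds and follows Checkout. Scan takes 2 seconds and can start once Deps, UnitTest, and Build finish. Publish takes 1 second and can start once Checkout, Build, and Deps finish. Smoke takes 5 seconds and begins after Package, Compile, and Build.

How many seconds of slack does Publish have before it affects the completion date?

Critical path: Checkout→Compile→Smoke = 1+9+5 = 15, so the finish is 15 seconds.
Longest path through Publish: 6 seconds (earliest finish 6, latest finish 15).
So Publish can slip 15 − 6 = 9 seconds.

9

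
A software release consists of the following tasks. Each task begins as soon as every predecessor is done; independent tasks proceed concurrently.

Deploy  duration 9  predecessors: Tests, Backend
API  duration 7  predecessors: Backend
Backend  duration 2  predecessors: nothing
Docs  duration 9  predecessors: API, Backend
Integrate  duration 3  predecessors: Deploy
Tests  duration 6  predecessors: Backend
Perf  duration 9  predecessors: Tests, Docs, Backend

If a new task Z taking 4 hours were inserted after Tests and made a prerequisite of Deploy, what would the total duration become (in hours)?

Originally the job takes 27 hours.
With Z inserted, Deploy now waits for max(Tests, Backend, Z).
New critical path: Backend→API→Docs→Perf = 2+7+9+9 = 27 ⇒ 27 hours.

27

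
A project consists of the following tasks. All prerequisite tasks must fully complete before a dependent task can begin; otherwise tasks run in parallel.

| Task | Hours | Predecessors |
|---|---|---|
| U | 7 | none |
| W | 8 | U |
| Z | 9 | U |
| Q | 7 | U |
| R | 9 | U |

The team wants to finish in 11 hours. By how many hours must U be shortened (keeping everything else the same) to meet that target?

5

Current finish: 16 hours; target: 11.
U is on every critical path, so each hour cut from U cuts the finish by one (this holds down to a finish of 10).
Need 16 − 11 = 5 hours off U → U becomes 2 hours, finish becomes 11.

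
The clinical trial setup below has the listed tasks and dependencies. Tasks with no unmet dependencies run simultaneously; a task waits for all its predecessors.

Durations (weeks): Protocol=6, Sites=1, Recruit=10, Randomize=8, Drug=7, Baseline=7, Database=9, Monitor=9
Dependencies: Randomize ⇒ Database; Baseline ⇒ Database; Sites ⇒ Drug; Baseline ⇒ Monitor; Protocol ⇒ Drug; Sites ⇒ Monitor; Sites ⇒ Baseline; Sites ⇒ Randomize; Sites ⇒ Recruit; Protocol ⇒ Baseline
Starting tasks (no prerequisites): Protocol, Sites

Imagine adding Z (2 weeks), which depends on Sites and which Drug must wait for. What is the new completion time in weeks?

22

Originally the clinical trial setup takes 22 weeks.
With Z inserted, Drug now waits for max(Protocol, Sites, Z).
New critical path: Protocol→Baseline→Database = 6+7+9 = 22 ⇒ 22 weeks.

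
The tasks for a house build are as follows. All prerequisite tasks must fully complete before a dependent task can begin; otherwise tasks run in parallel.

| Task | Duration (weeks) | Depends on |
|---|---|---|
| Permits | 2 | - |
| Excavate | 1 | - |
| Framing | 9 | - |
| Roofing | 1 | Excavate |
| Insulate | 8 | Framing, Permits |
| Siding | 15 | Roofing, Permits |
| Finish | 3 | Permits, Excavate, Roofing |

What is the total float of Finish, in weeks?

Permits→Siding = 2+15 = 17 sets the makespan at 17 weeks.
The longest chain containing Finish totals 5 weeks.
Slack of Finish = 14 − 2 = 12 weeks.

12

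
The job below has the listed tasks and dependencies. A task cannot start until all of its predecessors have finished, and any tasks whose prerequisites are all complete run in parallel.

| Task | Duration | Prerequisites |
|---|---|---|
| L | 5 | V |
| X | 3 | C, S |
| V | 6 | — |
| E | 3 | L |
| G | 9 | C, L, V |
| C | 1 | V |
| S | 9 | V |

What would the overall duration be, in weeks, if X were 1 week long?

Actual critical path: V→L→G = 6+5+9 = 20 ⇒ 20 weeks.
X is off the critical path — its longest chain is 18 weeks, giving 2 of slack.
No other chain overtakes it, so the finish is 20 weeks.

20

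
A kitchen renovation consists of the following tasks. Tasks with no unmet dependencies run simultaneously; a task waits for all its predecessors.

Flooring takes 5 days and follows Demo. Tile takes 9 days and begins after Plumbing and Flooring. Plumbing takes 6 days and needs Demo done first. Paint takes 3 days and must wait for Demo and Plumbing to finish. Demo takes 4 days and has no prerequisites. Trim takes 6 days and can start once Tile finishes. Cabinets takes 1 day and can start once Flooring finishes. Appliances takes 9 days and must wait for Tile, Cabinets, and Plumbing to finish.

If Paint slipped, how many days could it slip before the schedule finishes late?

Demo→Plumbing→Tile→Appliances = 4+6+9+9 = 28 sets the makespan at 28 days.
The longest chain containing Paint totals 13 days.
Slack of Paint = 25 − 10 = 15 days.

15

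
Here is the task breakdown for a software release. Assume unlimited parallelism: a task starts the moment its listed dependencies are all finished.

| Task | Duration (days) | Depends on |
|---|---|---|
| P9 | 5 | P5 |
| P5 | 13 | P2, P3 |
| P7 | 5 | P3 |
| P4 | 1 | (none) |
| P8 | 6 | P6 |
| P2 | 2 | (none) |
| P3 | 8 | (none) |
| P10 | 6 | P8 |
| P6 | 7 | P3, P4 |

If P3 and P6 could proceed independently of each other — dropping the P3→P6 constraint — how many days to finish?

26

Original critical path: P3→P6→P8→P10 = 8+7+6+6 = 27 ⇒ 27 days.
Without P3→P6, P6's earliest start moves from 8 to 1.
After: P3→P5→P9 = 8+13+5 = 26 → 26 days.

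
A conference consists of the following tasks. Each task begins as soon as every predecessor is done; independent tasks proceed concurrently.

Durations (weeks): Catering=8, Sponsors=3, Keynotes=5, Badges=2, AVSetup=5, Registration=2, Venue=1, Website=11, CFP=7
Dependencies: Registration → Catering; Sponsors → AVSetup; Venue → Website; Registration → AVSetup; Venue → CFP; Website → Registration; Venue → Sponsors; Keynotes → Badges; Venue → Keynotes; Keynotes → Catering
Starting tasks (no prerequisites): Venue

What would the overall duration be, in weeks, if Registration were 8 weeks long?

28

As given, the longest chain is Venue→Website→Registration→Catering = 1+11+2+8 = 22, so the finish is 22 weeks.
Since Registration is critical, the +6 change carries straight to that chain (now 28 weeks).
The critical path is still Venue→Website→Registration→Catering; finish is now 28 weeks.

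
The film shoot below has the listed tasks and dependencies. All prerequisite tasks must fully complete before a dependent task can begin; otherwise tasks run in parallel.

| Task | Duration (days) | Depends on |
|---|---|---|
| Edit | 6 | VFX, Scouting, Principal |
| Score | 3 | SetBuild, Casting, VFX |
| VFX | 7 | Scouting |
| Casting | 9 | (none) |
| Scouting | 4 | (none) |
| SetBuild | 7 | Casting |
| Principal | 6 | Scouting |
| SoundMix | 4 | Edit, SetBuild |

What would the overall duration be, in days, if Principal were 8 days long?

22

Baseline: Scouting→VFX→Edit→SoundMix = 4+7+6+4 = 21 → 21 days.
Principal has 1 day of float (longest path through it is 20).
Now Scouting→Principal→Edit→SoundMix = 4+8+6+4 = 22 is longest, so the finish becomes 22 days.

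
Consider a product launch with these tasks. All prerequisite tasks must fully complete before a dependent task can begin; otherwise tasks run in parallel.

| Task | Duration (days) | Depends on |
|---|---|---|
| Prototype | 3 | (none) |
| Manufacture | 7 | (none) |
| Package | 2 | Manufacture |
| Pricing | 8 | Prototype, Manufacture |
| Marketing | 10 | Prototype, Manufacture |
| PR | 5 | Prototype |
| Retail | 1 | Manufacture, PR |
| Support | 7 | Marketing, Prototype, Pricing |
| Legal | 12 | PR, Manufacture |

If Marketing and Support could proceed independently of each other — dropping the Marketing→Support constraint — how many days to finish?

22

Original critical path: Manufacture→Marketing→Support = 7+10+7 = 24 ⇒ 24 days.
Without Marketing→Support, Support's earliest start moves from 17 to 15.
After: Manufacture→Pricing→Support = 7+8+7 = 22 → 22 days.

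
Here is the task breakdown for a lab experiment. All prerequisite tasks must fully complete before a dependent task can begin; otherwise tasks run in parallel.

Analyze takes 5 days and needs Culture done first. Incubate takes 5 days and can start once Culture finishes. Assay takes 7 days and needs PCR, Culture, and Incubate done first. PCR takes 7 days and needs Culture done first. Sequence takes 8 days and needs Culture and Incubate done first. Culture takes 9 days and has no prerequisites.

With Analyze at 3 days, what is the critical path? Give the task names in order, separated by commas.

The binding path is Culture→PCR→Assay = 9+7+7 = 23; finish at 23 days.
The longest path through Analyze is only 14 days, so Analyze has float 9.
No other chain overtakes it, so the finish is 23 days.

Culture, PCR, Assay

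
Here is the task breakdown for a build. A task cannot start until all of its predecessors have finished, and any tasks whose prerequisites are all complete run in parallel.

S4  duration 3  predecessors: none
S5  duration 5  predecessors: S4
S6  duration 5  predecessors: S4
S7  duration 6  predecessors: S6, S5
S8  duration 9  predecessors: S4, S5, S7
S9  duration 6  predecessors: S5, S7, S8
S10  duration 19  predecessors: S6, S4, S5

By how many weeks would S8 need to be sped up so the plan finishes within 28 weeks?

1

Current finish: 29 weeks; target: 28.
S8 is on every critical path, so each week cut from S8 cuts the finish by one (this holds down to a finish of 27).
Need 29 − 28 = 1 week off S8 → S8 becomes 8 weeks, finish becomes 28.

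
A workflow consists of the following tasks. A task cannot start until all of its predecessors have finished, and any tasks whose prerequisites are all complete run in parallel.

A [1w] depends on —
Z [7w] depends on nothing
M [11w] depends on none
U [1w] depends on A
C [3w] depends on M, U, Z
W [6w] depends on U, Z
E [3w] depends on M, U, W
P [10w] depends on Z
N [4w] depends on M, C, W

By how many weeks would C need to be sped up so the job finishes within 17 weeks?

Current finish: 18 weeks; target: 17.
C is on every critical path, so each week cut from C cuts the finish by one (this holds down to a finish of 17).
Need 18 − 17 = 1 week off C → C becomes 2 weeks, finish becomes 17.

1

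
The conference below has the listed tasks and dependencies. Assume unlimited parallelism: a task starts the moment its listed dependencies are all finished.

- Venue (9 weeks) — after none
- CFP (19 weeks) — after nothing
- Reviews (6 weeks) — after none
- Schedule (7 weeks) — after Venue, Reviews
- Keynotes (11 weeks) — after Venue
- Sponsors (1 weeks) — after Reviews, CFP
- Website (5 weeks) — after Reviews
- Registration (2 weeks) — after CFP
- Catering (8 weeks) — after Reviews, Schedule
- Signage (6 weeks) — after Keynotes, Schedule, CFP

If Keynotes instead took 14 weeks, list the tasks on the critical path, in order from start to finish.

Venue, Keynotes, Signage

Baseline: Venue→Keynotes→Signage = 9+11+6 = 26 → 26 weeks.
Since Keynotes is critical, the +3 change carries straight to that chain (now 29 weeks).
The critical path is still Venue→Keynotes→Signage; finish is now 29 weeks.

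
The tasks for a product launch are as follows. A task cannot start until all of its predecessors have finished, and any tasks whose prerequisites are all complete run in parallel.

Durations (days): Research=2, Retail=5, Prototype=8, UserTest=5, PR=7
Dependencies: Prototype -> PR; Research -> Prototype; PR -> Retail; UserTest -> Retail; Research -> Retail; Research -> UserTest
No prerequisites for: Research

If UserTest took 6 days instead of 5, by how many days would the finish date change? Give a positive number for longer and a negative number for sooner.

Baseline: Research→Prototype→PR→Retail = 2+8+7+5 = 22 → 22 days.
UserTest has 10 days of float (longest path through it is 12).
No other chain overtakes it, so the finish is 22 days.
Change in finish: 22 − 22 = +0 days.

0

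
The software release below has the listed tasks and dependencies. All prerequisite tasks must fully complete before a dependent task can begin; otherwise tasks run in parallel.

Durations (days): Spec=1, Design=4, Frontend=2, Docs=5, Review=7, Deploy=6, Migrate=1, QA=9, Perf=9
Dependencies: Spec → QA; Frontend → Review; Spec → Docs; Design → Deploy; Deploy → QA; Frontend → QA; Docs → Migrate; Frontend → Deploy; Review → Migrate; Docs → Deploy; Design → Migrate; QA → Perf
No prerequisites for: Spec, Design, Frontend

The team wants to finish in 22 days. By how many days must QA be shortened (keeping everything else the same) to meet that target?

Current finish: 30 days; target: 22.
QA is on every critical path, so each day cut from QA cuts the finish by one (this holds down to a finish of 22).
Need 30 − 22 = 8 days off QA → QA becomes 1 day, finish becomes 22.

8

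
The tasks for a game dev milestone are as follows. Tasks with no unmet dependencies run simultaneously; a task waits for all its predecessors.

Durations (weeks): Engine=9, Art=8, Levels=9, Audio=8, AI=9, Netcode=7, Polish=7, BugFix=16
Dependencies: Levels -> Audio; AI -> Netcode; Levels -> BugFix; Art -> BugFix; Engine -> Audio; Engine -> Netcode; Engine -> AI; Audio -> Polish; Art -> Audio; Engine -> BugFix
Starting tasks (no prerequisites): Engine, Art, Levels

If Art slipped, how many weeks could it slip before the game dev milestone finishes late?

1

Engine→AI→Netcode = 9+9+7 = 25 sets the makespan at 25 weeks.
Art finishes as early as 8 and must finish by 9.
Float = 25 − 24 = 1.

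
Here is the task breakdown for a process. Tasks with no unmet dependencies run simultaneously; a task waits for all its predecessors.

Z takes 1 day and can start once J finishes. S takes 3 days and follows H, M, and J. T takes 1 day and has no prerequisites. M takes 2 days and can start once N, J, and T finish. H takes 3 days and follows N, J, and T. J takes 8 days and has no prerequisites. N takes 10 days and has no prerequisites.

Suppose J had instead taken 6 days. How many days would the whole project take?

As given, the longest chain is N→H→S = 10+3+3 = 16, so the finish is 16 days.
J has 2 days of float (longest path through it is 14).
That remains the longest chain; total 16 days.

16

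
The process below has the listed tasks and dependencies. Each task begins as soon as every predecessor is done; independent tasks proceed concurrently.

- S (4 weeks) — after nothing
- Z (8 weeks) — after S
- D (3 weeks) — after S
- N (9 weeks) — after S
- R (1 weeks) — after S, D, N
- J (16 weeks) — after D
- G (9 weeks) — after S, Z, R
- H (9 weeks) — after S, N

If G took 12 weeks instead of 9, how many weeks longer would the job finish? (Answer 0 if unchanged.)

As given, the longest chain is S→N→R→G = 4+9+1+9 = 23, so the finish is 23 weeks.
G lies on that path, so at 12 weeks the path becomes 26 weeks.
The critical path is still S→N→R→G; finish is now 26 weeks.
Change in finish: 26 − 23 = +3 weeks.

3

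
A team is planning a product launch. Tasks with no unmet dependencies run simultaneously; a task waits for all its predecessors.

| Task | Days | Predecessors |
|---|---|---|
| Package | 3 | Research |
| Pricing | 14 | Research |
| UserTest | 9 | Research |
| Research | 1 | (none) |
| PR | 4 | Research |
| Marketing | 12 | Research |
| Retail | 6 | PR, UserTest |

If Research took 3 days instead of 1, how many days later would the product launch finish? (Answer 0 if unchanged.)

The binding path is Research→UserTest→Retail = 1+9+6 = 16; finish at 16 days.
Research lies on that path, so at 3 days the path becomes 18 days.
The critical path is still Research→UserTest→Retail; finish is now 18 days.
Change in finish: 18 − 16 = +2 days.

2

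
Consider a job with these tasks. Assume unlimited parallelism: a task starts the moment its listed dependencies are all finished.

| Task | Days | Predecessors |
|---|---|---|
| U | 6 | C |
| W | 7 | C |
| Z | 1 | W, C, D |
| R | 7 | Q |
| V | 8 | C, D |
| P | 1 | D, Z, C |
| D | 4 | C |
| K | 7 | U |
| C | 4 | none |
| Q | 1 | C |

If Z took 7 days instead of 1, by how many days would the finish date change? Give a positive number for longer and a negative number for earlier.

2

Actual critical path: C→U→K = 4+6+7 = 17 ⇒ 17 days.
Z is off the critical path — its longest chain is 13 days, giving 4 of slack.
The binding chain switches to C→W→Z→P = 4+7+7+1 = 19; finish 19 days.
Change in finish: 19 − 17 = +2 days.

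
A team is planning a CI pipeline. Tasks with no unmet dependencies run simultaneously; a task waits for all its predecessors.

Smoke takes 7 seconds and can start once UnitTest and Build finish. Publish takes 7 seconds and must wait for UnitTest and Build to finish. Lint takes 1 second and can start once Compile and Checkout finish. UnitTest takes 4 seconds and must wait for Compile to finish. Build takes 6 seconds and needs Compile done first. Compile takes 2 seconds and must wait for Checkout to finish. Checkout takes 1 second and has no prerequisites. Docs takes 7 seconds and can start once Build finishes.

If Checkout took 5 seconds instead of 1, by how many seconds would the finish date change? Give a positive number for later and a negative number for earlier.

Baseline: Checkout→Compile→Build→Docs = 1+2+6+7 = 16 → 16 seconds.
Checkout is on the critical path; changing it to 5 makes that path 20 seconds.
That remains the longest chain; total 20 seconds.
Change in finish: 20 − 16 = +4 seconds.

4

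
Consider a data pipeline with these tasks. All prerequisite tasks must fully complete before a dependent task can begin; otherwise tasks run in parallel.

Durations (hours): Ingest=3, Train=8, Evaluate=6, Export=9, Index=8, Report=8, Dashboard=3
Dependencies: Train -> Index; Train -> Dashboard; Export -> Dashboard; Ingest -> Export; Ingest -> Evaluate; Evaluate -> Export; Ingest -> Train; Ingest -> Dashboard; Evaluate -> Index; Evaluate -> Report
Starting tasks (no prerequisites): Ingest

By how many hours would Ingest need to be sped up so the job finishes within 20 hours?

1

Current finish: 21 hours; target: 20.
Ingest is on every critical path, so each hour cut from Ingest cuts the finish by one (this holds down to a finish of 19).
Need 21 − 20 = 1 hour off Ingest → Ingest becomes 2 hours, finish becomes 20.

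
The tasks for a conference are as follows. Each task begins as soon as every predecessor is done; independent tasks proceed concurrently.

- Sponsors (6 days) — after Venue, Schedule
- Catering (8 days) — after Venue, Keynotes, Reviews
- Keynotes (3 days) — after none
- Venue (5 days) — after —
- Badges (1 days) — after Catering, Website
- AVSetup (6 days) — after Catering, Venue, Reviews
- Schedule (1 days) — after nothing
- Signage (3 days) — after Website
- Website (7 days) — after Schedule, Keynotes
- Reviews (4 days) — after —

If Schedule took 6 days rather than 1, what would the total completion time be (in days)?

19

Baseline: Venue→Catering→AVSetup = 5+8+6 = 19 → 19 days.
The longest path through Schedule is only 11 days, so Schedule has float 8.
That remains the longest chain; total 19 days.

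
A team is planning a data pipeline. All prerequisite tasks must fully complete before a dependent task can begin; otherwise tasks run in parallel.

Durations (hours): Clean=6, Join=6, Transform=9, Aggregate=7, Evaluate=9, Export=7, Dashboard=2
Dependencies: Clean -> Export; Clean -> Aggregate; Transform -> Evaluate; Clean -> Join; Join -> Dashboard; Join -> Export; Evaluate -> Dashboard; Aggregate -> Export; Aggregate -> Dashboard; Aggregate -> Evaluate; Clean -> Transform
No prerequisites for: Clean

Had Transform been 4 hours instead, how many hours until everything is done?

Actual critical path: Clean→Transform→Evaluate→Dashboard = 6+9+9+2 = 26 ⇒ 26 hours.
Transform is on the critical path; changing it to 4 makes that path 21 hours.
The binding chain switches to Clean→Aggregate→Evaluate→Dashboard = 6+7+9+2 = 24; finish 24 hours.

24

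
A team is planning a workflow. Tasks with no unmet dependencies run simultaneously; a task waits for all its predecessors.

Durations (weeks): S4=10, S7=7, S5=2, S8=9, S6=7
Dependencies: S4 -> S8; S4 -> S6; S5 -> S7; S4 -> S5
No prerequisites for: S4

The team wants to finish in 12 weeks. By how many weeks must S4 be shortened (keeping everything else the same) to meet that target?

Current finish: 19 weeks; target: 12.
S4 is on every critical path, so each week cut from S4 cuts the finish by one (this holds down to a finish of 10).
Need 19 − 12 = 7 weeks off S4 → S4 becomes 3 weeks, finish becomes 12.

7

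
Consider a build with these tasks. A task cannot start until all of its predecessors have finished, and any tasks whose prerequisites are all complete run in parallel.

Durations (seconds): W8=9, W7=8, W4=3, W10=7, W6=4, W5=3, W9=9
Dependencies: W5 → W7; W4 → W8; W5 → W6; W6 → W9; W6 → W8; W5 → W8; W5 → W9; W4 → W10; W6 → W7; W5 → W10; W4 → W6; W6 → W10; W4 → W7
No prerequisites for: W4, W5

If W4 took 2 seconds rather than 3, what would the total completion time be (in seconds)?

16

Baseline: W4→W6→W8 = 3+4+9 = 16 → 16 seconds.
W4 lies on that path, so at 2 seconds the path becomes 15 seconds.
The binding chain switches to W5→W6→W8 = 3+4+9 = 16; finish 16 seconds.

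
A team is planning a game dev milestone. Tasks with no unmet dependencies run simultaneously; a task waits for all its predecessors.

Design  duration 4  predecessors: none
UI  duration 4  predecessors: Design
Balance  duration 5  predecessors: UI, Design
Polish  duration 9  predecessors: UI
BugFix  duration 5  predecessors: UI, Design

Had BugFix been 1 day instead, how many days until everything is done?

The binding path is Design→UI→Polish = 4+4+9 = 17; finish at 17 days.
BugFix has 4 days of float (longest path through it is 13).
That remains the longest chain; total 17 days.

17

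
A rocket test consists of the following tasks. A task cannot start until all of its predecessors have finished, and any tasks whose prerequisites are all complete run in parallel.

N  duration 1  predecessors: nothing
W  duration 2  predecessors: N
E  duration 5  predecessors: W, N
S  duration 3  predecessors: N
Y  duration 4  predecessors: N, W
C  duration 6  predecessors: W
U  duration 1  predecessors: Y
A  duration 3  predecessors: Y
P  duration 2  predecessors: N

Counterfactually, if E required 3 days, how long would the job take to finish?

10

The binding path is N→W→Y→A = 1+2+4+3 = 10; finish at 10 days.
E has 2 days of float (longest path through it is 8).
The critical path is still N→W→Y→A; finish is now 10 days.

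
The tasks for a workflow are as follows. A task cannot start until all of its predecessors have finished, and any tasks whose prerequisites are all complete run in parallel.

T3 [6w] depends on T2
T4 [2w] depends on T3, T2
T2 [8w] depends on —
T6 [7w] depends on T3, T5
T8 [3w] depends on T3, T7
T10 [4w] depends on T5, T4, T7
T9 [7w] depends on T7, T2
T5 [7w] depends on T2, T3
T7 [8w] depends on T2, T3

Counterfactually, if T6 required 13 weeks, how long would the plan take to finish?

34

Critical path before the change: T2→T3→T7→T9 = 8+6+8+7 = 29 giving 29 weeks.
T6 is off the critical path — its longest chain is 28 weeks, giving 1 of slack.
Now T2→T3→T5→T6 = 8+6+7+13 = 34 is longest, so the finish becomes 34 weeks.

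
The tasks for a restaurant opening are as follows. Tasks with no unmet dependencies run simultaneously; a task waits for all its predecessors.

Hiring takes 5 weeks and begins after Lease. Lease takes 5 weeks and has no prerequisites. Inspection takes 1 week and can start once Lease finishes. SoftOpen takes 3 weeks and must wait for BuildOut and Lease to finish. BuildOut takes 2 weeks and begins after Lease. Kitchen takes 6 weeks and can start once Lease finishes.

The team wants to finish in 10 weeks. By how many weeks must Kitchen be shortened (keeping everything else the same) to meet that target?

1

Current finish: 11 weeks; target: 10.
Kitchen is on every critical path, so each week cut from Kitchen cuts the finish by one (this holds down to a finish of 10).
Need 11 − 10 = 1 week off Kitchen → Kitchen becomes 5 weeks, finish becomes 10.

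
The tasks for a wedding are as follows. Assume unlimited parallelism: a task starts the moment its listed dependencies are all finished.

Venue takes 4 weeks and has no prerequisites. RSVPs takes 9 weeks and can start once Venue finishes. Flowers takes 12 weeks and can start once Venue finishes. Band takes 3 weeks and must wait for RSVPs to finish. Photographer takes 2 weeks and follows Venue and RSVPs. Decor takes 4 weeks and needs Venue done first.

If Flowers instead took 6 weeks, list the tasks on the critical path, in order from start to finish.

Critical path before the change: Venue→Flowers = 4+12 = 16 giving 16 weeks.
Since Flowers is critical, the -6 change carries straight to that chain (now 10 weeks).
Now Venue→RSVPs→Band = 4+9+3 = 16 is longest, so the finish becomes 16 weeks.

Venue, RSVPs, Band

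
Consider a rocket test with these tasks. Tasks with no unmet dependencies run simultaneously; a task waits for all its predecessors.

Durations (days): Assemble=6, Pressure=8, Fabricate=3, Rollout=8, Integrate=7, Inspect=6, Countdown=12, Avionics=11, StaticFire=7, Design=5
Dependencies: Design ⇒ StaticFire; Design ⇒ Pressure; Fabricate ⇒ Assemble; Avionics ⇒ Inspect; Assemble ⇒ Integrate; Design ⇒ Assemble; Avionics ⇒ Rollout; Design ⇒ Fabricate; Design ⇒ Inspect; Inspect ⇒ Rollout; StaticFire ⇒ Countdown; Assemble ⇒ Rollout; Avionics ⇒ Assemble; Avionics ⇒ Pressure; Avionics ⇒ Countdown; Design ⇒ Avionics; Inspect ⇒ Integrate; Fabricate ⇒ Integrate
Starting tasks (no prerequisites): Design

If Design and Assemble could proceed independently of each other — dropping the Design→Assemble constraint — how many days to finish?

With the dependency in place, Design→Avionics→Assemble→Rollout = 5+11+6+8 = 30 sets the finish at 30 days.
Dropping Design→Assemble doesn't change Assemble's earliest start (16); another predecessor still binds.
After: Design→Avionics→Assemble→Rollout = 5+11+6+8 = 30 → 30 days.

30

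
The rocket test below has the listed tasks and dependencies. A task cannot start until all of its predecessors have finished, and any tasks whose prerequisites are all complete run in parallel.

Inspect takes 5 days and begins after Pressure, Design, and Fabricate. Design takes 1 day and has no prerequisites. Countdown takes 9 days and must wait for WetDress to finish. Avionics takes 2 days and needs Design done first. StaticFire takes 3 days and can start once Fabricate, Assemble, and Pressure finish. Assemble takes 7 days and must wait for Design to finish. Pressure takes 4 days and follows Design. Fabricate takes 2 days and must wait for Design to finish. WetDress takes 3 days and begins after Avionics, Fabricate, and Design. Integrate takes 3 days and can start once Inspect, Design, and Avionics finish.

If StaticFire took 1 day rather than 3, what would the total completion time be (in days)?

15

As given, the longest chain is Design→Fabricate→WetDress→Countdown = 1+2+3+9 = 15, so the finish is 15 days.
The longest path through StaticFire is only 11 days, so StaticFire has float 4.
The critical path is still Design→Fabricate→WetDress→Countdown; finish is now 15 days.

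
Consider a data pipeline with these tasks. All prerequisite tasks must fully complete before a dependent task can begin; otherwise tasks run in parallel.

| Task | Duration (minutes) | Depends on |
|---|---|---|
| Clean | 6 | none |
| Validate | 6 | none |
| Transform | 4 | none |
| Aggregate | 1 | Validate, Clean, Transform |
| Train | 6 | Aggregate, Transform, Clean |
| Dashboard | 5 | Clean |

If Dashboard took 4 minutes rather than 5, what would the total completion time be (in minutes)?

13

Critical path before the change: Clean→Aggregate→Train = 6+1+6 = 13 giving 13 minutes.
Dashboard is off the critical path — its longest chain is 11 minutes, giving 2 of slack.
The critical path is still Clean→Aggregate→Train; finish is now 13 minutes.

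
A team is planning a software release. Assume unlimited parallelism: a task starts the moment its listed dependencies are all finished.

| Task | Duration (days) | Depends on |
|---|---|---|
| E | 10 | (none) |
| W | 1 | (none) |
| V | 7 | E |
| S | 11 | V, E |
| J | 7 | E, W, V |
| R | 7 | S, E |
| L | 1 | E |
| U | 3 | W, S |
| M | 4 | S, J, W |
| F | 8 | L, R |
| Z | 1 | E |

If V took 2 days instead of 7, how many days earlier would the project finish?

5

Actual critical path: E→V→S→R→F = 10+7+11+7+8 = 43 ⇒ 43 days.
Since V is critical, the -5 change carries straight to that chain (now 38 days).
The critical path is still E→V→S→R→F; finish is now 38 days.
Change in finish: 38 − 43 = -5 days.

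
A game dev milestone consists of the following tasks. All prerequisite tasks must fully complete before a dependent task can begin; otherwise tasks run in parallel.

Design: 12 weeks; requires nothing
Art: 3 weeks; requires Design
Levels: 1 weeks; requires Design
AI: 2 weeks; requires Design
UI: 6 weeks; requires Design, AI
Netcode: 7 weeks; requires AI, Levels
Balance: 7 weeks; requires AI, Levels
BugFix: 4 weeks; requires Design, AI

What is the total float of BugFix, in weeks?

3

Critical path: Design→AI→Netcode = 12+2+7 = 21, so the finish is 21 weeks.
The longest chain containing BugFix totals 18 weeks.
Float = 21 − 18 = 3.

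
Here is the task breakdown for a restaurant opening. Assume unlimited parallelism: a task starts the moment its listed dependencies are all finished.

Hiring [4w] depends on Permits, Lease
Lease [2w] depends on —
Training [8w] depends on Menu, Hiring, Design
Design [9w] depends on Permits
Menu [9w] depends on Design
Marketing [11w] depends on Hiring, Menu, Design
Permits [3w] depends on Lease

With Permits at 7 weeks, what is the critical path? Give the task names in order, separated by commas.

Actual critical path: Lease→Permits→Design→Menu→Marketing = 2+3+9+9+11 = 34 ⇒ 34 weeks.
Permits lies on that path, so at 7 weeks the path becomes 38 weeks.
No other chain overtakes it, so the finish is 38 weeks.

Lease, Permits, Design, Menu, Marketing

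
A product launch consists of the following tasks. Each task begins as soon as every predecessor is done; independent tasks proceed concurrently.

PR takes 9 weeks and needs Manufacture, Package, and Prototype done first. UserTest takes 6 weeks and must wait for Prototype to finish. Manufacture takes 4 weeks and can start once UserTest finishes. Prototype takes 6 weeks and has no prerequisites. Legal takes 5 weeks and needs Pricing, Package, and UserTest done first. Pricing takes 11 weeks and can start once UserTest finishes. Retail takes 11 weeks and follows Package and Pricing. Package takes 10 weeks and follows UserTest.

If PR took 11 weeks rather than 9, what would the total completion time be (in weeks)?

As given, the longest chain is Prototype→UserTest→Pricing→Retail = 6+6+11+11 = 34, so the finish is 34 weeks.
The longest path through PR is only 31 weeks, so PR has float 3.
The critical path is still Prototype→UserTest→Pricing→Retail; finish is now 34 weeks.

34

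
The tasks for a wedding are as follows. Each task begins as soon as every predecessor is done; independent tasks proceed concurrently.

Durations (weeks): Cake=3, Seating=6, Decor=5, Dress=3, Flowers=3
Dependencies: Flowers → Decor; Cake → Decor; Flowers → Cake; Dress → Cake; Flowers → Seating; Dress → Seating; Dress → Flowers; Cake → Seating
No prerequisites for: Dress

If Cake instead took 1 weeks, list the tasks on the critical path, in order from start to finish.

Critical path before the change: Dress→Flowers→Cake→Seating = 3+3+3+6 = 15 giving 15 weeks.
Since Cake is critical, the -2 change carries straight to that chain (now 13 weeks).
No other chain overtakes it, so the finish is 13 weeks.

Dress, Flowers, Cake, Seating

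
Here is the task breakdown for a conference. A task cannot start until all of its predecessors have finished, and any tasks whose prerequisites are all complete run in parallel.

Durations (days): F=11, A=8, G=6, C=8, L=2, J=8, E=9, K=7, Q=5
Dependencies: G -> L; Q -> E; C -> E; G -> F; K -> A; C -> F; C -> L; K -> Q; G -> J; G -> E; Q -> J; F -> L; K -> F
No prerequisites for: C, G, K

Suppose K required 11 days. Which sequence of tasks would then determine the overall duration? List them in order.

K, Q, E

Critical path before the change: K→Q→E = 7+5+9 = 21 giving 21 days.
Since K is critical, the +4 change carries straight to that chain (now 25 days).
The critical path is still K→Q→E; finish is now 25 days.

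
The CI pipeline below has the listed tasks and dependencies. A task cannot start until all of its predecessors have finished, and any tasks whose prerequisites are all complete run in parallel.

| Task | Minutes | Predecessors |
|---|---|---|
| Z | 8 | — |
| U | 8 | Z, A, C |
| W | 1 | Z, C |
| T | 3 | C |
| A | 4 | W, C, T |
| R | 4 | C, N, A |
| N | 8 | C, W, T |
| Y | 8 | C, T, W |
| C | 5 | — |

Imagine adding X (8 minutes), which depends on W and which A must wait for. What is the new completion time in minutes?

29

Originally the job takes 21 minutes.
With X inserted, A now waits for max(W, C, T, X).
New critical path: Z→W→X→A→U = 8+1+8+4+8 = 29 ⇒ 29 minutes.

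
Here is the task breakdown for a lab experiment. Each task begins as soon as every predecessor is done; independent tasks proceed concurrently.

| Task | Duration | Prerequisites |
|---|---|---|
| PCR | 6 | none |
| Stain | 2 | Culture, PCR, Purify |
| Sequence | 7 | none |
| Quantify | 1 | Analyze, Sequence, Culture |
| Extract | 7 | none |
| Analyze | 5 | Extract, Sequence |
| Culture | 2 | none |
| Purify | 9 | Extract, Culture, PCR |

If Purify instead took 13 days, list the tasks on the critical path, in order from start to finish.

Baseline: Extract→Purify→Stain = 7+9+2 = 18 → 18 days.
Since Purify is critical, the +4 change carries straight to that chain (now 22 days).
The critical path is still Extract→Purify→Stain; finish is now 22 days.

Extract, Purify, Stain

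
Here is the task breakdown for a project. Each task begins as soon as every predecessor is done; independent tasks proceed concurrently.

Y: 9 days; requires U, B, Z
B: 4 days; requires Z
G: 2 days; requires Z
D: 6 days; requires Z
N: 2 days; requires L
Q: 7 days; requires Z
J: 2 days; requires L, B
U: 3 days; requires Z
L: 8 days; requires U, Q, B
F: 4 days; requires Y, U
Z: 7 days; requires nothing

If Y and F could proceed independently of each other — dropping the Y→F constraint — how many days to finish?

24

With the dependency in place, Z→Q→L→J = 7+7+8+2 = 24 sets the finish at 24 days.
Without Y→F, F's earliest start moves from 20 to 10.
New critical path: Z→Q→L→J = 7+7+8+2 = 24 ⇒ 24 days.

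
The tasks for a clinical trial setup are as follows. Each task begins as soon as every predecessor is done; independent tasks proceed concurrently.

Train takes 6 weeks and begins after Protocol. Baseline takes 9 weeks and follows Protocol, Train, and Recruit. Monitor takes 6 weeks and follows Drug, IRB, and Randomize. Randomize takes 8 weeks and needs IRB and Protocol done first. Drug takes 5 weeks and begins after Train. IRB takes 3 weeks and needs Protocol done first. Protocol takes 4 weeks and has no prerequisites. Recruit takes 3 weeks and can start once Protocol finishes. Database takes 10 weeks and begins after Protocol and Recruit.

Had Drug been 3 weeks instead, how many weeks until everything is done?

The binding path is Protocol→Train→Drug→Monitor = 4+6+5+6 = 21; finish at 21 weeks.
Since Drug is critical, the -2 change carries straight to that chain (now 19 weeks).
The binding chain switches to Protocol→IRB→Randomize→Monitor = 4+3+8+6 = 21; finish 21 weeks.

21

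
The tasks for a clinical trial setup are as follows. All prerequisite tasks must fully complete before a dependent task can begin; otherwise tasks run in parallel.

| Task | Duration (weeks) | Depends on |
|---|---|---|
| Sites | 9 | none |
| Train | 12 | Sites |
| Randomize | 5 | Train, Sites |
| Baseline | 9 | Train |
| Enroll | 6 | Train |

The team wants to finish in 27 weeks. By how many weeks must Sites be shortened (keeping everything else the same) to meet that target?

Current finish: 30 weeks; target: 27.
Sites is on every critical path, so each week cut from Sites cuts the finish by one (this holds down to a finish of 22).
Need 30 − 27 = 3 weeks off Sites → Sites becomes 6 weeks, finish becomes 27.

3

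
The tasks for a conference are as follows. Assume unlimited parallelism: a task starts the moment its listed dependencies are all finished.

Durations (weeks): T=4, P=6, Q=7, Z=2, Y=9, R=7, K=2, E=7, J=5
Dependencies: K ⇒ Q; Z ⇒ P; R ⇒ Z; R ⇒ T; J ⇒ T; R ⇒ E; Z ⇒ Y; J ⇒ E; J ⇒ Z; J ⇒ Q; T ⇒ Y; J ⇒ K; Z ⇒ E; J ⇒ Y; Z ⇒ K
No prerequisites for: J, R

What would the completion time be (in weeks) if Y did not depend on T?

18

With the dependency in place, R→T→Y = 7+4+9 = 20 sets the finish at 20 weeks.
Without T→Y, Y's earliest start moves from 11 to 9.
New critical path: R→Z→K→Q = 7+2+2+7 = 18 ⇒ 18 weeks.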